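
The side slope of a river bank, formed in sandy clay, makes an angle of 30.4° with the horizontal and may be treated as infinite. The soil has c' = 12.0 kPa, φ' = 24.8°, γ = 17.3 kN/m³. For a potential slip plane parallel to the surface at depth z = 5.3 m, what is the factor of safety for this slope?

FS = 1.09

For an infinite slope with a slip plane parallel to the surface (no pore pressure): FS = [c' + γz cos²β tanφ'] / [γz sinβ cosβ].
γz = 17.3·5.3 = 91.69 kN/m²
Numerator = 12.0 + 91.69·cos²30.4°·tan24.8° = 12.0 + 91.69·0.7439·0.4621 = 43.518 kPa
Denominator = 91.69·sin30.4°·cos30.4° = 91.69·0.5060·0.8625 = 40.019 kPa
FS = 43.518 / 40.019 = 1.087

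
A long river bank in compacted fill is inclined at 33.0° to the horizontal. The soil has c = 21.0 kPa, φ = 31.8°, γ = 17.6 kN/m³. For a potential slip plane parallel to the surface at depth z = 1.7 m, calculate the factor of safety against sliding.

For an infinite slope with a slip plane parallel to the surface (no pore pressure): FS = [c + γz cos²β tanφ] / [γz sinβ cosβ].
γz = 17.6·1.7 = 29.92 kN/m²
Numerator = 21.0 + 29.92·cos²33.0°·tan31.8° = 21.0 + 29.92·0.7034·0.6200 = 34.048 kPa
Denominator = 29.92·sin33.0°·cos33.0° = 29.92·0.5446·0.8387 = 13.667 kPa
FS = 34.048 / 13.667 = 2.491

FS = 2.49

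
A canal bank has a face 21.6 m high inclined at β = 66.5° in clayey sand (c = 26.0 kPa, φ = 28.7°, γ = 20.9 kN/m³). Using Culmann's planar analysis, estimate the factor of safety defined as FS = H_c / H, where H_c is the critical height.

FS = 0.88

H_c = (4c/γ) · sinβ cosφ / [1 − cos(β − φ)]
    = (4·26.0/20.9) · sin66.5°·cos28.7° / [1 − cos37.8°]
    = 4.976 · 0.8044 / 0.2098 = 19.07 m
FS = H_c / H = 19.07 / 21.6 = 0.883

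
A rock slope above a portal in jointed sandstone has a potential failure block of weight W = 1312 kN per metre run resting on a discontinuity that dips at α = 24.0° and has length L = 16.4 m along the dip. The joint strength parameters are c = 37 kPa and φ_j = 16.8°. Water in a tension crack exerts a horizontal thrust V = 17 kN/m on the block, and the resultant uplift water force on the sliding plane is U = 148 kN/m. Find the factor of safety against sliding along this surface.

Resolving the block weight along and normal to the plane and applying the Mohr–Coulomb strength on the joint:
N' = W cosα − U − V sinα = 1312·cos24.0° − 148 − 17·sin24.0° = 1043.7 kN/m
Driving force T = W sinα + V cosα = 1312·sin24.0° + 17·cos24.0° = 549.2 kN/m
Resisting force R = c·L + N'·tanφ_j = 37·16.4 + 1043.7·tan16.8° = 606.8 + 315.1 = 921.9 kN/m
FS = R / T = 921.9 / 549.2 = 1.679

FS = 1.68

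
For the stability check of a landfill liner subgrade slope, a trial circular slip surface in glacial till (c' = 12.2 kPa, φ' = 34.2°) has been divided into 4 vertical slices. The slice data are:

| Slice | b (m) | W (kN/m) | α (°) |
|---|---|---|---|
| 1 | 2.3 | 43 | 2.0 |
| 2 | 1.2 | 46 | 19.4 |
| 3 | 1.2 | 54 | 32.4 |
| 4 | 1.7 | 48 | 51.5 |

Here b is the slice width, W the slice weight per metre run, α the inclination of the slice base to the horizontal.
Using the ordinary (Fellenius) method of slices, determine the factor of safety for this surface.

Ordinary method of slices: FS = Σ[c'·Δl_i + (W_i cosα_i)·tanφ'] / Σ W_i sinα_i, with Δl_i = b_i / cosα_i.
Slice 1: Δl = 2.3/cos2.0° = 2.301 m; N'_1 = 43·cos2.0° = 43.0; c'Δl = 28.08; W sinα = 1.5
Slice 2: Δl = 1.2/cos19.4° = 1.272 m; N'_2 = 46·cos19.4° = 43.4; c'Δl = 15.52; W sinα = 15.3
Slice 3: Δl = 1.2/cos32.4° = 1.421 m; N'_3 = 54·cos32.4° = 45.6; c'Δl = 17.34; W sinα = 28.9
Slice 4: Δl = 1.7/cos51.5° = 2.731 m; N'_4 = 48·cos51.5° = 29.9; c'Δl = 33.32; W sinα = 37.6
Σc'Δl = 94.3 kN/m; ΣN' = 161.8 kN/m; ΣW sinα = 83.3 kN/m
Resisting = 94.3 + 161.8·tan34.2° = 94.3 + 110.0 = 204.2 kN/m
FS = 204.2 / 83.3 = 2.452

FS = 2.45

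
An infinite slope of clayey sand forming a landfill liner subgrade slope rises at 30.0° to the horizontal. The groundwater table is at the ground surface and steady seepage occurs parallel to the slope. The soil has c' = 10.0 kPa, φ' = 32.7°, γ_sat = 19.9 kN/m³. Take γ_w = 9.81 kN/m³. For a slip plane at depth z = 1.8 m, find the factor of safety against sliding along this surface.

FS = 1.21

With seepage parallel to the slope and the water table at the surface, the effective normal stress on the slip plane uses the buoyant unit weight γ' = γ_sat − γ_w while the driving shear stress uses γ_sat:
FS = [c' + γ' z cos²β tanφ'] / [γ_sat z sinβ cosβ]
γ' = 19.9 − 9.81 = 10.09 kN/m³
Numerator = 10.0 + 10.09·1.8·cos²30.0°·tan32.7° = 10.0 + 10.09·1.8·0.7500·0.6420 = 18.745 kPa
Denominator = 19.9·1.8·sin30.0°·cos30.0° = 19.9·1.8·0.5000·0.8660 = 15.511 kPa
FS = 18.745 / 15.511 = 1.209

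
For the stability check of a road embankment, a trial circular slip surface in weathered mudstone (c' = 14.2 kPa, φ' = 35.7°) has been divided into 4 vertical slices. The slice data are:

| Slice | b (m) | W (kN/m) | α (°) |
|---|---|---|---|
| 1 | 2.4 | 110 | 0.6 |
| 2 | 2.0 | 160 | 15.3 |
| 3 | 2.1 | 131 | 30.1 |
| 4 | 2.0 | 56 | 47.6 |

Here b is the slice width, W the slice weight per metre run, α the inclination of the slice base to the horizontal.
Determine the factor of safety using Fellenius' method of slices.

FS = 2.92

Ordinary method of slices: FS = Σ[c'·Δl_i + (W_i cosα_i)·tanφ'] / Σ W_i sinα_i, with Δl_i = b_i / cosα_i.
Slice 1: Δl = 2.4/cos0.6° = 2.400 m; N'_1 = 110·cos0.6° = 110.0; c'Δl = 34.08; W sinα = 1.2
Slice 2: Δl = 2.0/cos15.3° = 2.073 m; N'_2 = 160·cos15.3° = 154.3; c'Δl = 29.44; W sinα = 42.2
Slice 3: Δl = 2.1/cos30.1° = 2.427 m; N'_3 = 131·cos30.1° = 113.3; c'Δl = 34.47; W sinα = 65.7
Slice 4: Δl = 2.0/cos47.6° = 2.966 m; N'_4 = 56·cos47.6° = 37.8; c'Δl = 42.12; W sinα = 41.4
Σc'Δl = 140.1 kN/m; ΣN' = 415.4 kN/m; ΣW sinα = 150.4 kN/m
Resisting = 140.1 + 415.4·tan35.7° = 140.1 + 298.5 = 438.6 kN/m
FS = 438.6 / 150.4 = 2.916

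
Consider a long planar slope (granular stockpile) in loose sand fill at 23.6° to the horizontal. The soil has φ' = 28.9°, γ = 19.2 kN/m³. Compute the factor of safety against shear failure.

FS = 1.26

For a dry cohesionless infinite slope the factor of safety is FS = tanφ' / tanβ.
FS = tan28.9° / tan23.6° = 0.5520 / 0.4369 = 1.264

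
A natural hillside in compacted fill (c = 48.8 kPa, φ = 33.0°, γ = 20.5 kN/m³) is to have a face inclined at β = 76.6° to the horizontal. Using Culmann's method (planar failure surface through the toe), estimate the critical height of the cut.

Culmann's analysis gives the critical failure plane at α_cr = (β + φ)/2 = (76.6 + 33.0)/2 = 54.8°, and the critical height
H_c = (4c/γ) · sinβ cosφ / [1 − cos(β − φ)]
    = (4·48.8/20.5) · sin76.6°·cos33.0° / [1 − cos(43.6°)]
    = 9.522 · 0.9728·0.8387 / [1 − 0.7242]
    = 9.522 · 0.8158 / 0.2758
    = 28.16 m

H_c = 28.16 m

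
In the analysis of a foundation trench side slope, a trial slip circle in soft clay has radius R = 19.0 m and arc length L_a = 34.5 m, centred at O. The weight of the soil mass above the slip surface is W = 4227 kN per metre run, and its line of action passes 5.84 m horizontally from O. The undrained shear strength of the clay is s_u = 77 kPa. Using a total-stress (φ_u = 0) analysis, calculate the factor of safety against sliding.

Taking moments about the centre O, the resisting moment is provided by the undrained shear strength acting along the arc:
M_R = s_u·L_a·R = 77·34.50·19.0 = 50473.5 kN·m/m
M_D = W·d = 4227·5.84 = 24685.7 kN·m/m
FS = M_R / M_D = 50473.5 / 24685.7 = 2.045

FS = 2.04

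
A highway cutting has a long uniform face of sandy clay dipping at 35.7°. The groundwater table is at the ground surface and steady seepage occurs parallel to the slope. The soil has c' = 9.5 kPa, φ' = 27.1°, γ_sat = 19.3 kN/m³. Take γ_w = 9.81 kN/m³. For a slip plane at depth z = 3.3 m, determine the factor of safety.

With seepage parallel to the slope and the water table at the surface, the effective normal stress on the slip plane uses the buoyant unit weight γ' = γ_sat − γ_w while the driving shear stress uses γ_sat:
FS = [c' + γ' z cos²β tanφ'] / [γ_sat z sinβ cosβ]
γ' = 19.3 − 9.81 = 9.49 kN/m³
Numerator = 9.5 + 9.49·3.3·cos²35.7°·tan27.1° = 9.5 + 9.49·3.3·0.6595·0.5117 = 20.069 kPa
Denominator = 19.3·3.3·sin35.7°·cos35.7° = 19.3·3.3·0.5835·0.8121 = 30.182 kPa
FS = 20.069 / 30.182 = 0.665

FS = 0.66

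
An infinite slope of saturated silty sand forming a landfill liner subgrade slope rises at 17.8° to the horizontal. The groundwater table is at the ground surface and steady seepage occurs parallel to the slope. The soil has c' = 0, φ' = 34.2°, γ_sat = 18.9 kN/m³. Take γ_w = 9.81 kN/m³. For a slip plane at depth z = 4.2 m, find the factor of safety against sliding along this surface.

With seepage parallel to the slope and the water table at the surface, the effective normal stress on the slip plane uses the buoyant unit weight γ' = γ_sat − γ_w while the driving shear stress uses γ_sat:
FS = [c' + γ' z cos²β tanφ'] / [γ_sat z sinβ cosβ]
(For c' = 0 this reduces to FS = (γ'/γ_sat)·tanφ'/tanβ.)
γ' = 18.9 − 9.81 = 9.09 kN/m³
Numerator = 0.0 + 9.09·4.2·cos²17.8°·tan34.2° = 0.0 + 9.09·4.2·0.9066·0.6796 = 23.521 kPa
Denominator = 18.9·4.2·sin17.8°·cos17.8° = 18.9·4.2·0.3057·0.9521 = 23.104 kPa
FS = 23.521 / 23.104 = 1.018

FS = 1.02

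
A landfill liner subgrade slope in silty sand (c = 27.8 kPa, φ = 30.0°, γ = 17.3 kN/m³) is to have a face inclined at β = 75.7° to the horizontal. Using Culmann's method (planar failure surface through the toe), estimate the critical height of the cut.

H_c = 17.89 m

Culmann's analysis gives the critical failure plane at α_cr = (β + φ)/2 = (75.7 + 30.0)/2 = 52.9°, and the critical height
H_c = (4c/γ) · sinβ cosφ / [1 − cos(β − φ)]
    = (4·27.8/17.3) · sin75.7°·cos30.0° / [1 − cos(45.7°)]
    = 6.428 · 0.9690·0.8660 / [1 − 0.6984]
    = 6.428 · 0.8392 / 0.3016
    = 17.89 m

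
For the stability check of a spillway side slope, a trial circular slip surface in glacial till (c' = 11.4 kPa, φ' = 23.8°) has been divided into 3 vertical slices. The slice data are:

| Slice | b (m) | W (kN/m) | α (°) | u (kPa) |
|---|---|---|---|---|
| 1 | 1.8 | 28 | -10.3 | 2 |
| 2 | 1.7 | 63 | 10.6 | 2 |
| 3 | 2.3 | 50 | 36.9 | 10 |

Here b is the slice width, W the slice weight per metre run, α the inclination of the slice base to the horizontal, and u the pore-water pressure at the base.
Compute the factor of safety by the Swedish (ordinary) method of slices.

FS = 3.13

Ordinary method of slices: FS = Σ[c'·Δl_i + (W_i cosα_i − u_i·Δl_i)·tanφ'] / Σ W_i sinα_i, with Δl_i = b_i / cosα_i.
Slice 1: Δl = 1.8/cos(-10.3°) = 1.829 m; N'_1 = 28·cos(-10.3°) − 2·1.829 = 23.9; c'Δl = 20.86; W sinα = -5.0
Slice 2: Δl = 1.7/cos10.6° = 1.730 m; N'_2 = 63·cos10.6° − 2·1.730 = 58.5; c'Δl = 19.72; W sinα = 11.6
Slice 3: Δl = 2.3/cos36.9° = 2.876 m; N'_3 = 50·cos36.9° − 10·2.876 = 11.2; c'Δl = 32.79; W sinα = 30.0
Σc'Δl = 73.4 kN/m; ΣN' = 93.6 kN/m; ΣW sinα = 36.6 kN/m
Resisting = 73.4 + 93.6·tan23.8° = 73.4 + 41.3 = 114.6 kN/m
FS = 114.6 / 36.6 = 3.132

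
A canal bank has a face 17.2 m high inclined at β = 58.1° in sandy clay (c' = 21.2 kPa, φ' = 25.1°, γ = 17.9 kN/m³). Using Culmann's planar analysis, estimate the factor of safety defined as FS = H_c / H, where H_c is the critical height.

FS = 1.31

H_c = (4c'/γ) · sinβ cosφ' / [1 − cos(β − φ')]
    = (4·21.2/17.9) · sin58.1°·cos25.1° / [1 − cos33.0°]
    = 4.737 · 0.7688 / 0.1613 = 22.58 m
FS = H_c / H = 22.58 / 17.2 = 1.313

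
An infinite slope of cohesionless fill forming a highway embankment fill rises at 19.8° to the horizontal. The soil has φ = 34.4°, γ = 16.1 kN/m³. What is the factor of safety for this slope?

FS = 1.90

For a dry cohesionless infinite slope the factor of safety is FS = tanφ / tanβ.
FS = tan34.4° / tan19.8° = 0.6847 / 0.3600 = 1.902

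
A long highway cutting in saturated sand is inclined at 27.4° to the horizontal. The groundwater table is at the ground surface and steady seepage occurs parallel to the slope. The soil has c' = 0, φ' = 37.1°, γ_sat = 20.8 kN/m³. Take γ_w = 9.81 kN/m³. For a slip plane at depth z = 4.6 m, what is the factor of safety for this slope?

FS = 0.77

With seepage parallel to the slope and the water table at the surface, the effective normal stress on the slip plane uses the buoyant unit weight γ' = γ_sat − γ_w while the driving shear stress uses γ_sat:
FS = [c' + γ' z cos²β tanφ'] / [γ_sat z sinβ cosβ]
(For c' = 0 this reduces to FS = (γ'/γ_sat)·tanφ'/tanβ.)
γ' = 20.8 − 9.81 = 10.99 kN/m³
Numerator = 0.0 + 10.99·4.6·cos²27.4°·tan37.1° = 0.0 + 10.99·4.6·0.7882·0.7563 = 30.136 kPa
Denominator = 20.8·4.6·sin27.4°·cos27.4° = 20.8·4.6·0.4602·0.8878 = 39.092 kPa
FS = 30.136 / 39.092 = 0.771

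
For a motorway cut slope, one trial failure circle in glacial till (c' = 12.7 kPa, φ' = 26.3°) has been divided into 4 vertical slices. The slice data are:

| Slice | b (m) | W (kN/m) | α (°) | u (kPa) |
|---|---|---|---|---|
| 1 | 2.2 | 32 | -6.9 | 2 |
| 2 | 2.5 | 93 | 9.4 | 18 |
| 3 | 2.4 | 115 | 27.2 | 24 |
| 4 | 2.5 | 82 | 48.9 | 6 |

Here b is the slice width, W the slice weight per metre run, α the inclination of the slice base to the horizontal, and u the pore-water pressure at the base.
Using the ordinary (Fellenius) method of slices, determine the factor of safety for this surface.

FS = 1.70

Ordinary method of slices: FS = Σ[c'·Δl_i + (W_i cosα_i − u_i·Δl_i)·tanφ'] / Σ W_i sinα_i, with Δl_i = b_i / cosα_i.
Slice 1: Δl = 2.2/cos(-6.9°) = 2.216 m; N'_1 = 32·cos(-6.9°) − 2·2.216 = 27.3; c'Δl = 28.14; W sinα = -3.8
Slice 2: Δl = 2.5/cos9.4° = 2.534 m; N'_2 = 93·cos9.4° − 18·2.534 = 46.1; c'Δl = 32.18; W sinα = 15.2
Slice 3: Δl = 2.4/cos27.2° = 2.698 m; N'_3 = 115·cos27.2° − 24·2.698 = 37.5; c'Δl = 34.27; W sinα = 52.6
Slice 4: Δl = 2.5/cos48.9° = 3.803 m; N'_4 = 82·cos48.9° − 6·3.803 = 31.1; c'Δl = 48.30; W sinα = 61.8
Σc'Δl = 142.9 kN/m; ΣN' = 142.1 kN/m; ΣW sinα = 125.7 kN/m
Resisting = 142.9 + 142.1·tan26.3° = 142.9 + 70.2 = 213.1 kN/m
FS = 213.1 / 125.7 = 1.695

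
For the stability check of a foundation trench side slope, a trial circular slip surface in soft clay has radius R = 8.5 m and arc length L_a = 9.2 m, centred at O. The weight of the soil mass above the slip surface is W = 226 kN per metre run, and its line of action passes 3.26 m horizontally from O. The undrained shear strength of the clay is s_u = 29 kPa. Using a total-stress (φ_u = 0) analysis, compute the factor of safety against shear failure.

Taking moments about the centre O, the resisting moment is provided by the undrained shear strength acting along the arc:
M_R = s_u·L_a·R = 29·9.20·8.5 = 2267.8 kN·m/m
M_D = W·d = 226·3.26 = 736.8 kN·m/m
FS = M_R / M_D = 2267.8 / 736.8 = 3.078

FS = 3.08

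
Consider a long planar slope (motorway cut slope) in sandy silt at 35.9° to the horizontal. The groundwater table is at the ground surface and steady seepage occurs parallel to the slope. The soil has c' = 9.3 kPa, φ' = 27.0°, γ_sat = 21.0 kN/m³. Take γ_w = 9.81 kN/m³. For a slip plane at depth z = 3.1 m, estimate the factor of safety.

FS = 0.68

With seepage parallel to the slope and the water table at the surface, the effective normal stress on the slip plane uses the buoyant unit weight γ' = γ_sat − γ_w while the driving shear stress uses γ_sat:
FS = [c' + γ' z cos²β tanφ'] / [γ_sat z sinβ cosβ]
γ' = 21.0 − 9.81 = 11.19 kN/m³
Numerator = 9.3 + 11.19·3.1·cos²35.9°·tan27.0° = 9.3 + 11.19·3.1·0.6562·0.5095 = 20.898 kPa
Denominator = 21.0·3.1·sin35.9°·cos35.9° = 21.0·3.1·0.5864·0.8100 = 30.922 kPa
FS = 20.898 / 30.922 = 0.676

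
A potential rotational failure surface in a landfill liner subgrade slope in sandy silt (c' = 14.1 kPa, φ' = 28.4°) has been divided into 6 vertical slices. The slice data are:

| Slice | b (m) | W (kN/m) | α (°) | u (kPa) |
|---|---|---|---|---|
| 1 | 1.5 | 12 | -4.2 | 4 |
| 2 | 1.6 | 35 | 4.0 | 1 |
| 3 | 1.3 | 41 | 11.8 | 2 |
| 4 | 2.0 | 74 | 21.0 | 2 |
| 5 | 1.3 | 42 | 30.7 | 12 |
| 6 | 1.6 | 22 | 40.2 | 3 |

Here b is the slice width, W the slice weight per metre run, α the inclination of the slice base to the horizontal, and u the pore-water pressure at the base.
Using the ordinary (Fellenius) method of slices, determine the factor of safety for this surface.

FS = 3.27

Ordinary method of slices: FS = Σ[c'·Δl_i + (W_i cosα_i − u_i·Δl_i)·tanφ'] / Σ W_i sinα_i, with Δl_i = b_i / cosα_i.
Slice 1: Δl = 1.5/cos(-4.2°) = 1.504 m; N'_1 = 12·cos(-4.2°) − 4·1.504 = 6.0; c'Δl = 21.21; W sinα = -0.9
Slice 2: Δl = 1.6/cos4.0° = 1.604 m; N'_2 = 35·cos4.0° − 1·1.604 = 33.3; c'Δl = 22.62; W sinα = 2.4
Slice 3: Δl = 1.3/cos11.8° = 1.328 m; N'_3 = 41·cos11.8° − 2·1.328 = 37.5; c'Δl = 18.73; W sinα = 8.4
Slice 4: Δl = 2.0/cos21.0° = 2.142 m; N'_4 = 74·cos21.0° − 2·2.142 = 64.8; c'Δl = 30.21; W sinα = 26.5
Slice 5: Δl = 1.3/cos30.7° = 1.512 m; N'_5 = 42·cos30.7° − 12·1.512 = 18.0; c'Δl = 21.32; W sinα = 21.4
Slice 6: Δl = 1.6/cos40.2° = 2.095 m; N'_6 = 22·cos40.2° − 3·2.095 = 10.5; c'Δl = 29.54; W sinα = 14.2
Σc'Δl = 143.6 kN/m; ΣN' = 170.0 kN/m; ΣW sinα = 72.1 kN/m
Resisting = 143.6 + 170.0·tan28.4° = 143.6 + 91.9 = 235.5 kN/m
FS = 235.5 / 72.1 = 3.266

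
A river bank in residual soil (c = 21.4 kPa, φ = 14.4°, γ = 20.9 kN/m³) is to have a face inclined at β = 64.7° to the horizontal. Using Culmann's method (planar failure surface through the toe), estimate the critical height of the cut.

Culmann's analysis gives the critical failure plane at α_cr = (β + φ)/2 = (64.7 + 14.4)/2 = 39.6°, and the critical height
H_c = (4c/γ) · sinβ cosφ / [1 − cos(β − φ)]
    = (4·21.4/20.9) · sin64.7°·cos14.4° / [1 − cos(50.3°)]
    = 4.096 · 0.9041·0.9686 / [1 − 0.6388]
    = 4.096 · 0.8757 / 0.3612
    = 9.93 m

H_c = 9.93 m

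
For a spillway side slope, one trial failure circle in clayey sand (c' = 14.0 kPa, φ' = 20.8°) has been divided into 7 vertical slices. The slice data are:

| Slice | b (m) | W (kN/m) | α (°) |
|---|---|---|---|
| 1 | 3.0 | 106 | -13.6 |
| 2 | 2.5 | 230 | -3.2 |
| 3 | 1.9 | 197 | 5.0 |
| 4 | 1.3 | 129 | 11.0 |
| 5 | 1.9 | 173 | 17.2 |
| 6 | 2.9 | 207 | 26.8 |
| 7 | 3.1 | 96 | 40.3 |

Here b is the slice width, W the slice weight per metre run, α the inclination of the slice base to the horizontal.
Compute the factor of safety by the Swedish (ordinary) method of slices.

FS = 3.15

Ordinary method of slices: FS = Σ[c'·Δl_i + (W_i cosα_i)·tanφ'] / Σ W_i sinα_i, with Δl_i = b_i / cosα_i.
Slice 1: Δl = 3.0/cos(-13.6°) = 3.087 m; N'_1 = 106·cos(-13.6°) = 103.0; c'Δl = 43.21; W sinα = -24.9
Slice 2: Δl = 2.5/cos(-3.2°) = 2.504 m; N'_2 = 230·cos(-3.2°) = 229.6; c'Δl = 35.05; W sinα = -12.8
Slice 3: Δl = 1.9/cos5.0° = 1.907 m; N'_3 = 197·cos5.0° = 196.3; c'Δl = 26.70; W sinα = 17.2
Slice 4: Δl = 1.3/cos11.0° = 1.324 m; N'_4 = 129·cos11.0° = 126.6; c'Δl = 18.54; W sinα = 24.6
Slice 5: Δl = 1.9/cos17.2° = 1.989 m; N'_5 = 173·cos17.2° = 165.3; c'Δl = 27.85; W sinα = 51.2
Slice 6: Δl = 2.9/cos26.8° = 3.249 m; N'_6 = 207·cos26.8° = 184.8; c'Δl = 45.49; W sinα = 93.3
Slice 7: Δl = 3.1/cos40.3° = 4.065 m; N'_7 = 96·cos40.3° = 73.2; c'Δl = 56.91; W sinα = 62.1
Σc'Δl = 253.7 kN/m; ΣN' = 1078.8 kN/m; ΣW sinα = 210.6 kN/m
Resisting = 253.7 + 1078.8·tan20.8° = 253.7 + 409.8 = 663.5 kN/m
FS = 663.5 / 210.6 = 3.151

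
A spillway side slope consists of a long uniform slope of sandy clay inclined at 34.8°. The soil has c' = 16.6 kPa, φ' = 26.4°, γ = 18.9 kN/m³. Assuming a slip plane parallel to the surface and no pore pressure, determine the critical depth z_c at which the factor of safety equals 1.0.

z_c = 6.56 m

Setting FS = 1.00 in FS = [c' + γz cos²β tanφ'] / [γz sinβ cosβ] and solving for z:
z = c' / [γ cosβ (FS·sinβ − cosβ·tanφ')]
  = 16.6 / [18.9·cos34.8°·(1.00·sin34.8° − cos34.8°·tan26.4°)]
  = 16.6 / [18.9·0.8211·(1.00·0.5707 − 0.8211·0.4964)]
  = 16.6 / 2.5311 = 6.558 m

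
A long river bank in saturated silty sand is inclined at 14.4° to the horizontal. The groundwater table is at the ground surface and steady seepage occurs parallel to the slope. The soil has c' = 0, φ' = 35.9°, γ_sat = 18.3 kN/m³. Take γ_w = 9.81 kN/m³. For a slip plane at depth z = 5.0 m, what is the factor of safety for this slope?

FS = 1.31

With seepage parallel to the slope and the water table at the surface, the effective normal stress on the slip plane uses the buoyant unit weight γ' = γ_sat − γ_w while the driving shear stress uses γ_sat:
FS = [c' + γ' z cos²β tanφ'] / [γ_sat z sinβ cosβ]
(For c' = 0 this reduces to FS = (γ'/γ_sat)·tanφ'/tanβ.)
γ' = 18.3 − 9.81 = 8.49 kN/m³
Numerator = 0.0 + 8.49·5.0·cos²14.4°·tan35.9° = 0.0 + 8.49·5.0·0.9382·0.7239 = 28.828 kPa
Denominator = 18.3·5.0·sin14.4°·cos14.4° = 18.3·5.0·0.2487·0.9686 = 22.040 kPa
FS = 28.828 / 22.040 = 1.308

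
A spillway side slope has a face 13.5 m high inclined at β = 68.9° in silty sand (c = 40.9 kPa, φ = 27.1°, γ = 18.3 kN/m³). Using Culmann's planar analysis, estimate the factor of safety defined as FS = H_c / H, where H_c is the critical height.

H_c = (4c/γ) · sinβ cosφ / [1 − cos(β − φ)]
    = (4·40.9/18.3) · sin68.9°·cos27.1° / [1 − cos41.8°]
    = 8.940 · 0.8305 / 0.2545 = 29.17 m
FS = H_c / H = 29.17 / 13.5 = 2.161

FS = 2.16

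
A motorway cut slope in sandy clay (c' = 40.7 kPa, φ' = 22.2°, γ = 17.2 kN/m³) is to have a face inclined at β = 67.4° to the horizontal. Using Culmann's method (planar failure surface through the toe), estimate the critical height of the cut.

H_c = 27.39 m

Culmann's analysis gives the critical failure plane at α_cr = (β + φ')/2 = (67.4 + 22.2)/2 = 44.8°, and the critical height
H_c = (4c'/γ) · sinβ cosφ' / [1 − cos(β − φ')]
    = (4·40.7/17.2) · sin67.4°·cos22.2° / [1 − cos(45.2°)]
    = 9.465 · 0.9232·0.9259 / [1 − 0.7046]
    = 9.465 · 0.8548 / 0.2954
    = 27.39 m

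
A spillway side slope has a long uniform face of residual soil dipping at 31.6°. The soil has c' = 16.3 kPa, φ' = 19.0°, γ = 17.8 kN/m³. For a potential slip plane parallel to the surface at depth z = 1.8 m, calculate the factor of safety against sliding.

For an infinite slope with a slip plane parallel to the surface (no pore pressure): FS = [c' + γz cos²β tanφ'] / [γz sinβ cosβ].
γz = 17.8·1.8 = 32.04 kN/m²
Numerator = 16.3 + 32.04·cos²31.6°·tan19.0° = 16.3 + 32.04·0.7254·0.3443 = 24.303 kPa
Denominator = 32.04·sin31.6°·cos31.6° = 32.04·0.5240·0.8517 = 14.299 kPa
FS = 24.303 / 14.299 = 1.700

FS = 1.70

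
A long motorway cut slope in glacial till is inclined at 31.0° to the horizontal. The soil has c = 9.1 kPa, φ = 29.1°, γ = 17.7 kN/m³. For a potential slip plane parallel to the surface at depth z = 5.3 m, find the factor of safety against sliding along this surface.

FS = 1.15

For an infinite slope with a slip plane parallel to the surface (no pore pressure): FS = [c + γz cos²β tanφ] / [γz sinβ cosβ].
γz = 17.7·5.3 = 93.81 kN/m²
Numerator = 9.1 + 93.81·cos²31.0°·tan29.1° = 9.1 + 93.81·0.7347·0.5566 = 47.463 kPa
Denominator = 93.81·sin31.0°·cos31.0° = 93.81·0.5150·0.8572 = 41.415 kPa
FS = 47.463 / 41.415 = 1.146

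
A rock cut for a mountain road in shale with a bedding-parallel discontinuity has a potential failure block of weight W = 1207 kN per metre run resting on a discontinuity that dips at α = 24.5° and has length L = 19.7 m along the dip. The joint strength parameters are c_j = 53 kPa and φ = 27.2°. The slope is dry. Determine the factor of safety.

Resolving the block weight along and normal to the plane and applying the Mohr–Coulomb strength on the joint:
N' = W cosα = 1207·cos24.5° = 1098.3 kN/m
Driving force T = W sinα = 1207·sin24.5° = 500.5 kN/m
Resisting force R = c_j·L + N'·tanφ = 53·19.7 + 1098.3·tan27.2° = 1044.1 + 564.5 = 1608.6 kN/m
FS = R / T = 1608.6 / 500.5 = 3.214

FS = 3.21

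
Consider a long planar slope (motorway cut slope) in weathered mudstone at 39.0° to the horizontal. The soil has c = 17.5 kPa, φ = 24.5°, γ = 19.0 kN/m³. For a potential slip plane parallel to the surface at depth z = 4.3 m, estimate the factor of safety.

For an infinite slope with a slip plane parallel to the surface (no pore pressure): FS = [c + γz cos²β tanφ] / [γz sinβ cosβ].
γz = 19.0·4.3 = 81.70 kN/m²
Numerator = 17.5 + 81.70·cos²39.0°·tan24.5° = 17.5 + 81.70·0.6040·0.4557 = 39.987 kPa
Denominator = 81.70·sin39.0°·cos39.0° = 81.70·0.6293·0.7771 = 39.957 kPa
FS = 39.987 / 39.957 = 1.001

FS = 1.00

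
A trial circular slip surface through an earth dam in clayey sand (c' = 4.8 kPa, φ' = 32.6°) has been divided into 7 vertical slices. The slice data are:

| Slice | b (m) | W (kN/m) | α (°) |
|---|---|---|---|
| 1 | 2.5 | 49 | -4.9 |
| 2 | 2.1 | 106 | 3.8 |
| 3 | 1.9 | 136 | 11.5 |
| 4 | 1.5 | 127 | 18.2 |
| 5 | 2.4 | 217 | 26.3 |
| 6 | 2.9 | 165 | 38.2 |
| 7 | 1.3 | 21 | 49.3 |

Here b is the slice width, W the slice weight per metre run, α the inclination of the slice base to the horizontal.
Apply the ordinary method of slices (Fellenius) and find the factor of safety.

Ordinary method of slices: FS = Σ[c'·Δl_i + (W_i cosα_i)·tanφ'] / Σ W_i sinα_i, with Δl_i = b_i / cosα_i.
Slice 1: Δl = 2.5/cos(-4.9°) = 2.509 m; N'_1 = 49·cos(-4.9°) = 48.8; c'Δl = 12.04; W sinα = -4.2
Slice 2: Δl = 2.1/cos3.8° = 2.105 m; N'_2 = 106·cos3.8° = 105.8; c'Δl = 10.10; W sinα = 7.0
Slice 3: Δl = 1.9/cos11.5° = 1.939 m; N'_3 = 136·cos11.5° = 133.3; c'Δl = 9.31; W sinα = 27.1
Slice 4: Δl = 1.5/cos18.2° = 1.579 m; N'_4 = 127·cos18.2° = 120.6; c'Δl = 7.58; W sinα = 39.7
Slice 5: Δl = 2.4/cos26.3° = 2.677 m; N'_5 = 217·cos26.3° = 194.5; c'Δl = 12.85; W sinα = 96.1
Slice 6: Δl = 2.9/cos38.2° = 3.690 m; N'_6 = 165·cos38.2° = 129.7; c'Δl = 17.71; W sinα = 102.0
Slice 7: Δl = 1.3/cos49.3° = 1.994 m; N'_7 = 21·cos49.3° = 13.7; c'Δl = 9.57; W sinα = 15.9
Σc'Δl = 79.2 kN/m; ΣN' = 746.4 kN/m; ΣW sinα = 283.7 kN/m
Resisting = 79.2 + 746.4·tan32.6° = 79.2 + 477.3 = 556.5 kN/m
FS = 556.5 / 283.7 = 1.961

FS = 1.96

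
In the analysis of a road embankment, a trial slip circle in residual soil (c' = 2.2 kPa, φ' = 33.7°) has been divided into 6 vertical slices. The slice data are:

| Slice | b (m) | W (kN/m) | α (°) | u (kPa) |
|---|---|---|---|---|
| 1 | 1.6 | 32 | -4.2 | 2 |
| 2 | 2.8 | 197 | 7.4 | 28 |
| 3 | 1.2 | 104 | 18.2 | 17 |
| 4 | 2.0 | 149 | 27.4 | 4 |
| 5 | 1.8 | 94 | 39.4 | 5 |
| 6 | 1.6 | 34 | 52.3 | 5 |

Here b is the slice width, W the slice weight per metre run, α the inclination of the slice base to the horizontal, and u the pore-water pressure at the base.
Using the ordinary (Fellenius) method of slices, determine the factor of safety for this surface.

FS = 1.45

Ordinary method of slices: FS = Σ[c'·Δl_i + (W_i cosα_i − u_i·Δl_i)·tanφ'] / Σ W_i sinα_i, with Δl_i = b_i / cosα_i.
Slice 1: Δl = 1.6/cos(-4.2°) = 1.604 m; N'_1 = 32·cos(-4.2°) − 2·1.604 = 28.7; c'Δl = 3.53; W sinα = -2.3
Slice 2: Δl = 2.8/cos7.4° = 2.824 m; N'_2 = 197·cos7.4° − 28·2.824 = 116.3; c'Δl = 6.21; W sinα = 25.4
Slice 3: Δl = 1.2/cos18.2° = 1.263 m; N'_3 = 104·cos18.2° − 17·1.263 = 77.3; c'Δl = 2.78; W sinα = 32.5
Slice 4: Δl = 2.0/cos27.4° = 2.253 m; N'_4 = 149·cos27.4° − 4·2.253 = 123.3; c'Δl = 4.96; W sinα = 68.6
Slice 5: Δl = 1.8/cos39.4° = 2.329 m; N'_5 = 94·cos39.4° − 5·2.329 = 61.0; c'Δl = 5.12; W sinα = 59.7
Slice 6: Δl = 1.6/cos52.3° = 2.616 m; N'_6 = 34·cos52.3° − 5·2.616 = 7.7; c'Δl = 5.76; W sinα = 26.9
Σc'Δl = 28.4 kN/m; ΣN' = 414.3 kN/m; ΣW sinα = 210.6 kN/m
Resisting = 28.4 + 414.3·tan33.7° = 28.4 + 276.3 = 304.7 kN/m
FS = 304.7 / 210.6 = 1.446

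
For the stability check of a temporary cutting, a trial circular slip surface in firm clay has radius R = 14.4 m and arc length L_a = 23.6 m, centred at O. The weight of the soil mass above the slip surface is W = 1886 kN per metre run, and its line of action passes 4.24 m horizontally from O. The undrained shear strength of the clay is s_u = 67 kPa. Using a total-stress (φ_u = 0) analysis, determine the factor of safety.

Taking moments about the centre O, the resisting moment is provided by the undrained shear strength acting along the arc:
M_R = s_u·L_a·R = 67·23.60·14.4 = 22769.3 kN·m/m
M_D = W·d = 1886·4.24 = 7996.6 kN·m/m
FS = M_R / M_D = 22769.3 / 7996.6 = 2.847

FS = 2.85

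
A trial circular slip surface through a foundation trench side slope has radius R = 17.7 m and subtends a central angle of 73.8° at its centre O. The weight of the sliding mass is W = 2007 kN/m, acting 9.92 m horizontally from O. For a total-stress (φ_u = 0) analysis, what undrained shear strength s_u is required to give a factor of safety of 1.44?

FS = s_u·L_a·R / (W·d), so s_u = FS·W·d / (L_a·R).
Arc length L_a = R·θ = 17.7·(73.8°·π/180) = 17.7·1.2881 = 22.80 m
s_u = 1.44·2007·9.92 / (22.80·17.7) = 28669.6 / 403.53 = 71.05 kPa

s_u = 71.0 kPa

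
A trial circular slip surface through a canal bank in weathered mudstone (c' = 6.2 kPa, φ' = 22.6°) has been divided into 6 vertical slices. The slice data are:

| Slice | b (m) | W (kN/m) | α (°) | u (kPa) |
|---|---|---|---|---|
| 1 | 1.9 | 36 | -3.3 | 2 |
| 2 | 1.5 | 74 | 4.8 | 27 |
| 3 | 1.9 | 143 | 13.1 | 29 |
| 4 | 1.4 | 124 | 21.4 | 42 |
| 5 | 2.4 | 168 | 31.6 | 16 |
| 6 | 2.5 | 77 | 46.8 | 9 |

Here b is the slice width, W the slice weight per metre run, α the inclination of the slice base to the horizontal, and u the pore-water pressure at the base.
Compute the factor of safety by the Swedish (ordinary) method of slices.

FS = 0.95

Ordinary method of slices: FS = Σ[c'·Δl_i + (W_i cosα_i − u_i·Δl_i)·tanφ'] / Σ W_i sinα_i, with Δl_i = b_i / cosα_i.
Slice 1: Δl = 1.9/cos(-3.3°) = 1.903 m; N'_1 = 36·cos(-3.3°) − 2·1.903 = 32.1; c'Δl = 11.80; W sinα = -2.1
Slice 2: Δl = 1.5/cos4.8° = 1.505 m; N'_2 = 74·cos4.8° − 27·1.505 = 33.1; c'Δl = 9.33; W sinα = 6.2
Slice 3: Δl = 1.9/cos13.1° = 1.951 m; N'_3 = 143·cos13.1° − 29·1.951 = 82.7; c'Δl = 12.09; W sinα = 32.4
Slice 4: Δl = 1.4/cos21.4° = 1.504 m; N'_4 = 124·cos21.4° − 42·1.504 = 52.3; c'Δl = 9.32; W sinα = 45.2
Slice 5: Δl = 2.4/cos31.6° = 2.818 m; N'_5 = 168·cos31.6° − 16·2.818 = 98.0; c'Δl = 17.47; W sinα = 88.0
Slice 6: Δl = 2.5/cos46.8° = 3.652 m; N'_6 = 77·cos46.8° − 9·3.652 = 19.8; c'Δl = 22.64; W sinα = 56.1
Σc'Δl = 82.7 kN/m; ΣN' = 318.1 kN/m; ΣW sinα = 225.9 kN/m
Resisting = 82.7 + 318.1·tan22.6° = 82.7 + 132.4 = 215.1 kN/m
FS = 215.1 / 225.9 = 0.952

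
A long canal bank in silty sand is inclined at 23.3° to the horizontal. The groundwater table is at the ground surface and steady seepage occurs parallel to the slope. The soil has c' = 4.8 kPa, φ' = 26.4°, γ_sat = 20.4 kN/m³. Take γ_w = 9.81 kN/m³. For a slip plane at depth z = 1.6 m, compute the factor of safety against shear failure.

With seepage parallel to the slope and the water table at the surface, the effective normal stress on the slip plane uses the buoyant unit weight γ' = γ_sat − γ_w while the driving shear stress uses γ_sat:
FS = [c' + γ' z cos²β tanφ'] / [γ_sat z sinβ cosβ]
γ' = 20.4 − 9.81 = 10.59 kN/m³
Numerator = 4.8 + 10.59·1.6·cos²23.3°·tan26.4° = 4.8 + 10.59·1.6·0.8435·0.4964 = 11.895 kPa
Denominator = 20.4·1.6·sin23.3°·cos23.3° = 20.4·1.6·0.3955·0.9184 = 11.858 kPa
FS = 11.895 / 11.858 = 1.003

FS = 1.00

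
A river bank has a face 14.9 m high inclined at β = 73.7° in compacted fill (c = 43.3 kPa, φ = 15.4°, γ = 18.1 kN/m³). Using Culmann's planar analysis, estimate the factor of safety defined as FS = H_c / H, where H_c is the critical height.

H_c = (4c/γ) · sinβ cosφ / [1 − cos(β − φ)]
    = (4·43.3/18.1) · sin73.7°·cos15.4° / [1 − cos58.3°]
    = 9.569 · 0.9253 / 0.4745 = 18.66 m
FS = H_c / H = 18.66 / 14.9 = 1.252

FS = 1.25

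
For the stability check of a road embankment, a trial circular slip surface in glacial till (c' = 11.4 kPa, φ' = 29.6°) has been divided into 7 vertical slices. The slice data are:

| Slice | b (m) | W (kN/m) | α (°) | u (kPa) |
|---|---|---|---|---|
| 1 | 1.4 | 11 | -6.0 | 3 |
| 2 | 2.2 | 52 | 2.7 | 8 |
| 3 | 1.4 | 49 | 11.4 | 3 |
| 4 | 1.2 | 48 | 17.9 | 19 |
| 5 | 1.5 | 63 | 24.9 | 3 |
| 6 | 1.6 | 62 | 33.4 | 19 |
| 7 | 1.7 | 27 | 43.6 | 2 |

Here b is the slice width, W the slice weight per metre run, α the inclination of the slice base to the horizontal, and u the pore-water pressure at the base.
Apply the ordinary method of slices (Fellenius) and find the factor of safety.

FS = 2.35

Ordinary method of slices: FS = Σ[c'·Δl_i + (W_i cosα_i − u_i·Δl_i)·tanφ'] / Σ W_i sinα_i, with Δl_i = b_i / cosα_i.
Slice 1: Δl = 1.4/cos(-6.0°) = 1.408 m; N'_1 = 11·cos(-6.0°) − 3·1.408 = 6.7; c'Δl = 16.05; W sinα = -1.1
Slice 2: Δl = 2.2/cos2.7° = 2.202 m; N'_2 = 52·cos2.7° − 8·2.202 = 34.3; c'Δl = 25.11; W sinα = 2.4
Slice 3: Δl = 1.4/cos11.4° = 1.428 m; N'_3 = 49·cos11.4° − 3·1.428 = 43.7; c'Δl = 16.28; W sinα = 9.7
Slice 4: Δl = 1.2/cos17.9° = 1.261 m; N'_4 = 48·cos17.9° − 19·1.261 = 21.7; c'Δl = 14.38; W sinα = 14.8
Slice 5: Δl = 1.5/cos24.9° = 1.654 m; N'_5 = 63·cos24.9° − 3·1.654 = 52.2; c'Δl = 18.85; W sinα = 26.5
Slice 6: Δl = 1.6/cos33.4° = 1.917 m; N'_6 = 62·cos33.4° − 19·1.917 = 15.3; c'Δl = 21.85; W sinα = 34.1
Slice 7: Δl = 1.7/cos43.6° = 2.348 m; N'_7 = 27·cos43.6° − 2·2.348 = 14.9; c'Δl = 26.76; W sinα = 18.6
Σc'Δl = 139.3 kN/m; ΣN' = 188.9 kN/m; ΣW sinα = 105.0 kN/m
Resisting = 139.3 + 188.9·tan29.6° = 139.3 + 107.3 = 246.6 kN/m
FS = 246.6 / 105.0 = 2.348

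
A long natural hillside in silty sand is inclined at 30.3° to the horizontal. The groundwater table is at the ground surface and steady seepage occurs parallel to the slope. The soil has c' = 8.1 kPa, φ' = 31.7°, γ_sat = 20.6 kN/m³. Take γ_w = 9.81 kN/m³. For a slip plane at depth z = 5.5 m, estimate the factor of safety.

With seepage parallel to the slope and the water table at the surface, the effective normal stress on the slip plane uses the buoyant unit weight γ' = γ_sat − γ_w while the driving shear stress uses γ_sat:
FS = [c' + γ' z cos²β tanφ'] / [γ_sat z sinβ cosβ]
γ' = 20.6 − 9.81 = 10.79 kN/m³
Numerator = 8.1 + 10.79·5.5·cos²30.3°·tan31.7° = 8.1 + 10.79·5.5·0.7455·0.6176 = 35.422 kPa
Denominator = 20.6·5.5·sin30.3°·cos30.3° = 20.6·5.5·0.5045·0.8634 = 49.354 kPa
FS = 35.422 / 49.354 = 0.718

FS = 0.72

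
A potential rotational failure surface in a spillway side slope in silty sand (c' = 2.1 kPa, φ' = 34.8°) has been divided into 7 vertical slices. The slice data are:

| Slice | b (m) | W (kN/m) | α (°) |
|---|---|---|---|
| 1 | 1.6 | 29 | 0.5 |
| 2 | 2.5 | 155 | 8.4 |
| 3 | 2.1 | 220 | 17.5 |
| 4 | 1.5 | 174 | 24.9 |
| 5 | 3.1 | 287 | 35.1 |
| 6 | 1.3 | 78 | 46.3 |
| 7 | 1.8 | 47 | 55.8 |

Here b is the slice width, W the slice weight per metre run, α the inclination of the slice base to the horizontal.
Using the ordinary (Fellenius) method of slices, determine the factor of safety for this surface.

Ordinary method of slices: FS = Σ[c'·Δl_i + (W_i cosα_i)·tanφ'] / Σ W_i sinα_i, with Δl_i = b_i / cosα_i.
Slice 1: Δl = 1.6/cos0.5° = 1.600 m; N'_1 = 29·cos0.5° = 29.0; c'Δl = 3.36; W sinα = 0.3
Slice 2: Δl = 2.5/cos8.4° = 2.527 m; N'_2 = 155·cos8.4° = 153.3; c'Δl = 5.31; W sinα = 22.6
Slice 3: Δl = 2.1/cos17.5° = 2.202 m; N'_3 = 220·cos17.5° = 209.8; c'Δl = 4.62; W sinα = 66.2
Slice 4: Δl = 1.5/cos24.9° = 1.654 m; N'_4 = 174·cos24.9° = 157.8; c'Δl = 3.47; W sinα = 73.3
Slice 5: Δl = 3.1/cos35.1° = 3.789 m; N'_5 = 287·cos35.1° = 234.8; c'Δl = 7.96; W sinα = 165.0
Slice 6: Δl = 1.3/cos46.3° = 1.882 m; N'_6 = 78·cos46.3° = 53.9; c'Δl = 3.95; W sinα = 56.4
Slice 7: Δl = 1.8/cos55.8° = 3.202 m; N'_7 = 47·cos55.8° = 26.4; c'Δl = 6.72; W sinα = 38.9
Σc'Δl = 35.4 kN/m; ΣN' = 865.1 kN/m; ΣW sinα = 422.6 kN/m
Resisting = 35.4 + 865.1·tan34.8° = 35.4 + 601.3 = 636.7 kN/m
FS = 636.7 / 422.6 = 1.507

FS = 1.51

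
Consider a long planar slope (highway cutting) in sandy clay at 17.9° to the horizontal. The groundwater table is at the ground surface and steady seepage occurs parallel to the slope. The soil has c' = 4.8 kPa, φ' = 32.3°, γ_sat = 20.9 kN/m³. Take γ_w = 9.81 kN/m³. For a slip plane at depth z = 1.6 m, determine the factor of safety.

With seepage parallel to the slope and the water table at the surface, the effective normal stress on the slip plane uses the buoyant unit weight γ' = γ_sat − γ_w while the driving shear stress uses γ_sat:
FS = [c' + γ' z cos²β tanφ'] / [γ_sat z sinβ cosβ]
γ' = 20.9 − 9.81 = 11.09 kN/m³
Numerator = 4.8 + 11.09·1.6·cos²17.9°·tan32.3° = 4.8 + 11.09·1.6·0.9055·0.6322 = 14.958 kPa
Denominator = 20.9·1.6·sin17.9°·cos17.9° = 20.9·1.6·0.3074·0.9516 = 9.780 kPa
FS = 14.958 / 9.780 = 1.529

FS = 1.53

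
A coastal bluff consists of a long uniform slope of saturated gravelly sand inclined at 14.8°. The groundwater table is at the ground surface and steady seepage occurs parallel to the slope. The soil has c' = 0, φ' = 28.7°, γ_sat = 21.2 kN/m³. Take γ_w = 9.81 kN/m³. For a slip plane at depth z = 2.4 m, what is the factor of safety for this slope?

With seepage parallel to the slope and the water table at the surface, the effective normal stress on the slip plane uses the buoyant unit weight γ' = γ_sat − γ_w while the driving shear stress uses γ_sat:
FS = [c' + γ' z cos²β tanφ'] / [γ_sat z sinβ cosβ]
(For c' = 0 this reduces to FS = (γ'/γ_sat)·tanφ'/tanβ.)
γ' = 21.2 − 9.81 = 11.39 kN/m³
Numerator = 0.0 + 11.39·2.4·cos²14.8°·tan28.7° = 0.0 + 11.39·2.4·0.9347·0.5475 = 13.989 kPa
Denominator = 21.2·2.4·sin14.8°·cos14.8° = 21.2·2.4·0.2554·0.9668 = 12.566 kPa
FS = 13.989 / 12.566 = 1.113

FS = 1.11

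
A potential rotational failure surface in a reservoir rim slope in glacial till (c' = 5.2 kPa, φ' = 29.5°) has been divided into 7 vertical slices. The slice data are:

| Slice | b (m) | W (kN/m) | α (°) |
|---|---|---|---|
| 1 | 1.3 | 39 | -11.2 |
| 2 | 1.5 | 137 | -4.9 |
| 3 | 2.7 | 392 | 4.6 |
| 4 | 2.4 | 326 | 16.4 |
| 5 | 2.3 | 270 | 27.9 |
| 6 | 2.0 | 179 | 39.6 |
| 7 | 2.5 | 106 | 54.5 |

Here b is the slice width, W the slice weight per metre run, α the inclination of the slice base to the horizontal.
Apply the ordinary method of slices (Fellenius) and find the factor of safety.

Ordinary method of slices: FS = Σ[c'·Δl_i + (W_i cosα_i)·tanφ'] / Σ W_i sinα_i, with Δl_i = b_i / cosα_i.
Slice 1: Δl = 1.3/cos(-11.2°) = 1.325 m; N'_1 = 39·cos(-11.2°) = 38.3; c'Δl = 6.89; W sinα = -7.6
Slice 2: Δl = 1.5/cos(-4.9°) = 1.506 m; N'_2 = 137·cos(-4.9°) = 136.5; c'Δl = 7.83; W sinα = -11.7
Slice 3: Δl = 2.7/cos4.6° = 2.709 m; N'_3 = 392·cos4.6° = 390.7; c'Δl = 14.09; W sinα = 31.4
Slice 4: Δl = 2.4/cos16.4° = 2.502 m; N'_4 = 326·cos16.4° = 312.7; c'Δl = 13.01; W sinα = 92.0
Slice 5: Δl = 2.3/cos27.9° = 2.602 m; N'_5 = 270·cos27.9° = 238.6; c'Δl = 13.53; W sinα = 126.3
Slice 6: Δl = 2.0/cos39.6° = 2.596 m; N'_6 = 179·cos39.6° = 137.9; c'Δl = 13.50; W sinα = 114.1
Slice 7: Δl = 2.5/cos54.5° = 4.305 m; N'_7 = 106·cos54.5° = 61.6; c'Δl = 22.39; W sinα = 86.3
Σc'Δl = 91.2 kN/m; ΣN' = 1316.3 kN/m; ΣW sinα = 430.9 kN/m
Resisting = 91.2 + 1316.3·tan29.5° = 91.2 + 744.7 = 836.0 kN/m
FS = 836.0 / 430.9 = 1.940

FS = 1.94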